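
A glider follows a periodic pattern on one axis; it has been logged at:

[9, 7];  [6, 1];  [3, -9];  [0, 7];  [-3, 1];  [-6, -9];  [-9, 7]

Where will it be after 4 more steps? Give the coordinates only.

First: linear, -3 per step → -21 at step 10.
Second: cycles through 7, 1, -9 every 3 steps. Step 10 lands at position 1 of the cycle → 1.

[-21, 1]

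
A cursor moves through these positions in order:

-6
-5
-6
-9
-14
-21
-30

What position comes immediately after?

Successive displacements: +1, -1, -3, -5, -7, -9 — each changes by -2.
step 7: -30 − 11 → -41

-41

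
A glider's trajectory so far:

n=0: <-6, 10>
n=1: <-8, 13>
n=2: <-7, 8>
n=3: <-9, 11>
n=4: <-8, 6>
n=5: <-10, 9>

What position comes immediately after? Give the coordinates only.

<-9, 4>

Differencing gives <-2, +3>, <+1, -5>, <-2, +3>, <+1, -5>, <-2, +3>. This is the pattern <-2, +3>, <+1, -5> repeated.
step 6: apply <+1, -5> → <-9, 4>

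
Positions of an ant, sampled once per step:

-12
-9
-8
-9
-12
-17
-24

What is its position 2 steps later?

Taking differences between consecutive positions: +3, +1, -1, -3, -5, -7. These grow by -2 each step.
step 7: -24 − 9 → -33
step 8: -33 − 11 → -44

-44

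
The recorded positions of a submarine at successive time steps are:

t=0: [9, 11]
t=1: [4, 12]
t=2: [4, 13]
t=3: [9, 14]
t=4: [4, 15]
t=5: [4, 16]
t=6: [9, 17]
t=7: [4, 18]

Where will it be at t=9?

The first coordinate repeats the cycle [9, 4, 4] with period 3; step 9 mod 3 = 0, giving 9.
The second coordinate changes by +1 each step, so at step 9 it is 11 + 9·(1) = 20.

[9, 20]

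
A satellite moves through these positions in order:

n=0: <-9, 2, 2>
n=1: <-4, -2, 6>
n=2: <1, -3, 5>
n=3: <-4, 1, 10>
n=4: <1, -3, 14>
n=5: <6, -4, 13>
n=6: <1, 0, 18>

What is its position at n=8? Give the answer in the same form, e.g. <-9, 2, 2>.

<11, -5, 21>

The moves between consecutive positions are <+5, -4, +4>, <+5, -1, -1>, <-5, +4, +5>, <+5, -4, +4>, <+5, -1, -1>, <-5, +4, +5>; they repeat the 3-cycle [<+5, -4, +4>, <+5, -1, -1>, <-5, +4, +5>].
step 7: apply <+5, -4, +4> → <6, -4, 22>
step 8: apply <+5, -1, -1> → <11, -5, 21>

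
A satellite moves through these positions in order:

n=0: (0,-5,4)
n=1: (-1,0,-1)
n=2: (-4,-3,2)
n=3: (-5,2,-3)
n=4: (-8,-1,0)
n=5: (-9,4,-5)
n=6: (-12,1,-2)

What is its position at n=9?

The moves between consecutive positions are (-1,+5,-5), (-3,-3,+3), (-1,+5,-5), (-3,-3,+3), (-1,+5,-5), (-3,-3,+3); they repeat the 2-cycle [(-1,+5,-5), (-3,-3,+3)].
step 7: apply (-1,+5,-5) → (-13,6,-7)
step 8: apply (-3,-3,+3) → (-16,3,-4)
step 9: apply (-1,+5,-5) → (-17,8,-9)

(-17,8,-9)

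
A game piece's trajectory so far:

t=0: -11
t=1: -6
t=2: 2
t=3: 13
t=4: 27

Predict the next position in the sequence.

44

Taking differences between consecutive positions: +5, +8, +11, +14. These grow by +3 each step.
step 5: 27 + 17 → 44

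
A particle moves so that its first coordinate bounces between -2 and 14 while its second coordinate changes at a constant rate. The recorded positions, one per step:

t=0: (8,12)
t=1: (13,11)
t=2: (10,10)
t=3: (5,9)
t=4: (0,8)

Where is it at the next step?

The first coordinate reflects between -2 and 14, moving 5 per step.
  step 5: 0 → 1
The second coordinate changes by -1 each step: at step 5 it is 7.

(1,7)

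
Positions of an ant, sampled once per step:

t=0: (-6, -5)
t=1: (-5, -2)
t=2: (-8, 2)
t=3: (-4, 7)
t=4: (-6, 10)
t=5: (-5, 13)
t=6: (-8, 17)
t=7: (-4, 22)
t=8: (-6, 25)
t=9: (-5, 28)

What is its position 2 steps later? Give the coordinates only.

(-4, 37)

Differencing gives (+1, +3), (-3, +4), (+4, +5), (-2, +3), (+1, +3), (-3, +4), (+4, +5), (-2, +3), (+1, +3). This is the pattern (+1, +3), (-3, +4), (+4, +5), (-2, +3) repeated.
step 10: apply (-3, +4) → (-8, 32)
step 11: apply (+4, +5) → (-4, 37)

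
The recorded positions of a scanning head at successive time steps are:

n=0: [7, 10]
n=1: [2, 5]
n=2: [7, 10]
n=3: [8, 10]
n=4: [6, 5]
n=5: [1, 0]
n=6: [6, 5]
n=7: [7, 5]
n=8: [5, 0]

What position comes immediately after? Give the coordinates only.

The moves between consecutive positions are [-5, -5], [+5, +5], [+1, +0], [-2, -5], [-5, -5], [+5, +5], [+1, +0], [-2, -5]; they repeat the 4-cycle [[-5, -5], [+5, +5], [+1, +0], [-2, -5]].
step 9: apply [-5, -5] → [0, -5]

[0, -5]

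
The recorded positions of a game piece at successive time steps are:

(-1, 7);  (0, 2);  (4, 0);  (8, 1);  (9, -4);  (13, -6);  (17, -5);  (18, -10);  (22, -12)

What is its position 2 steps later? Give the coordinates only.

Differencing gives (+1, -5), (+4, -2), (+4, +1), (+1, -5), (+4, -2), (+4, +1), (+1, -5), (+4, -2). This is the pattern (+1, -5), (+4, -2), (+4, +1) repeated.
step 9: apply (+4, +1) → (26, -11)
step 10: apply (+1, -5) → (27, -16)

(27, -16)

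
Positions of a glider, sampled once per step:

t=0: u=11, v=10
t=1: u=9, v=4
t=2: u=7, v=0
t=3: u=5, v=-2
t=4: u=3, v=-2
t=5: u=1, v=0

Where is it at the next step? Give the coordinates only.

Taking differences between consecutive positions: (-2, -6), (-2, -4), (-2, -2), (-2, +0), (-2, +2). These grow by (+0, +2) each step.
step 6: u=1, v=0 + (-2, +4) → u=-1, v=4

u=-1, v=4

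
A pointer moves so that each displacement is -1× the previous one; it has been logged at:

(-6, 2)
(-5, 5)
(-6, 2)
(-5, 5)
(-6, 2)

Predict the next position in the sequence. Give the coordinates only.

(-5, 5)

Consecutive displacements (+1, +3), (-1, -3), (+1, +3), (-1, -3) scale by a factor of -1 each step.
step 5: (-6, 2) + (+1, +3) → (-5, 5)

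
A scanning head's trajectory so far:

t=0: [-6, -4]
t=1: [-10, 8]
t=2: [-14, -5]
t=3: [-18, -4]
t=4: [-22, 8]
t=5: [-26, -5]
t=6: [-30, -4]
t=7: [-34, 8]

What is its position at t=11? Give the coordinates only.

First: linear, -4 per step → -50 at step 11.
Second: cycles through -4, 8, -5 every 3 steps. Step 11 lands at position 2 of the cycle → -5.

[-50, -5]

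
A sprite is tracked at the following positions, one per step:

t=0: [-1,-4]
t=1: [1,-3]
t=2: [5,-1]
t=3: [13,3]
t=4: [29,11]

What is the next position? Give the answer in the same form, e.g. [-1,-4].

Step-to-step displacements: [+2,+1], [+4,+2], [+8,+4], [+16,+8]; each is 2× the previous.
step 5: [29,11] + [+32,+16] → [61,27]

[61,27]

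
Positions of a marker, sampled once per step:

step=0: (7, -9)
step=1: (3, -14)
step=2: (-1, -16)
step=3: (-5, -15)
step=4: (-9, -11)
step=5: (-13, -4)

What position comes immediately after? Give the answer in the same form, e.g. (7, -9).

Taking differences between consecutive positions: (-4, -5), (-4, -2), (-4, +1), (-4, +4), (-4, +7). These grow by (+0, +3) each step.
step 6: (-13, -4) + (-4, +10) → (-17, 6)

(-17, 6)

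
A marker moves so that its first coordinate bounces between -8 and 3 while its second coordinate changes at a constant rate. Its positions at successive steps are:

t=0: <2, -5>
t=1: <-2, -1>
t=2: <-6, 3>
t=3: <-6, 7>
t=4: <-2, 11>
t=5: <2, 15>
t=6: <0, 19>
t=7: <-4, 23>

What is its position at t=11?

<2, 39>

The first coordinate reflects between -8 and 3, moving 4 per step.
  step 8: -4 → -8
  step 9: -8 → -4
  step 10: -4 → 0
  step 11: 0 → 2
The second coordinate changes by +4 each step: at step 11 it is 39.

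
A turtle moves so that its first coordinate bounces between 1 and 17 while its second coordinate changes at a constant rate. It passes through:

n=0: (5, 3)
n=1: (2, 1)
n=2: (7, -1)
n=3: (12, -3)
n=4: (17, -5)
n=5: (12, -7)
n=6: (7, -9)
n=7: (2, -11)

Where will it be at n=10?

(15, -17)

The first coordinate reflects between 1 and 17, moving 5 per step.
  step 8: 2 → 5
  step 9: 5 → 10
  step 10: 10 → 15
The second coordinate changes by -2 each step: at step 10 it is -17.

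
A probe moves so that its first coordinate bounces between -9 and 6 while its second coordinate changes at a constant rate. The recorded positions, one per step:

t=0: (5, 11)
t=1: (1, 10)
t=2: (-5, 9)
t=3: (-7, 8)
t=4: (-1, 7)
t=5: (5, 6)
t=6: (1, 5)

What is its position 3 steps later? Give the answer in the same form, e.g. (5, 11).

The first coordinate travels 6 per step and bounces off the walls at -9 and 6.
  step 7: 1 → -5
  step 8: -5 → -7
  step 9: -7 → -1
The second coordinate changes by -1 each step: at step 9 it is 2.

(-1, 2)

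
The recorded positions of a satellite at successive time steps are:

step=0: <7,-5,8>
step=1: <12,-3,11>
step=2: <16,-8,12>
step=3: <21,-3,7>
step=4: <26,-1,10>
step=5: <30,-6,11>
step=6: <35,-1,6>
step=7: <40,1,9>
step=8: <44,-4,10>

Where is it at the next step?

The moves between consecutive positions are <+5,+2,+3>, <+4,-5,+1>, <+5,+5,-5>, <+5,+2,+3>, <+4,-5,+1>, <+5,+5,-5>, <+5,+2,+3>, <+4,-5,+1>; they repeat the 3-cycle [<+5,+2,+3>, <+4,-5,+1>, <+5,+5,-5>].
step 9: apply <+5,+5,-5> → <49,1,5>

<49,1,5>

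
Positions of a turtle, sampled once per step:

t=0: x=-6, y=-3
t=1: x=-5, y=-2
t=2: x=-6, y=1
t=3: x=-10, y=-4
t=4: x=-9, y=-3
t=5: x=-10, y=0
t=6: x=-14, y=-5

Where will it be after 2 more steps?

x=-14, y=-1

Step-to-step displacements: (+1, +1), (-1, +3), (-4, -5), (+1, +1), (-1, +3), (-4, -5) — a repeating cycle of length 3.
step 7: apply (+1, +1) → x=-13, y=-4
step 8: apply (-1, +3) → x=-14, y=-1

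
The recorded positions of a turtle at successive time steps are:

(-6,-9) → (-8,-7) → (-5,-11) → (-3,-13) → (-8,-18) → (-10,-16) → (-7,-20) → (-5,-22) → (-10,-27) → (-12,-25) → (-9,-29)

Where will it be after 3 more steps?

(-14,-34)

Differencing gives (-2,+2), (+3,-4), (+2,-2), (-5,-5), (-2,+2), (+3,-4), (+2,-2), (-5,-5), (-2,+2), (+3,-4). This is the pattern (-2,+2), (+3,-4), (+2,-2), (-5,-5) repeated.
step 11: apply (+2,-2) → (-7,-31)
step 12: apply (-5,-5) → (-12,-36)
step 13: apply (-2,+2) → (-14,-34)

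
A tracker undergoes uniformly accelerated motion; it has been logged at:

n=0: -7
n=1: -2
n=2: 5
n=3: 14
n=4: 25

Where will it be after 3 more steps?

Taking differences between consecutive positions: +5, +7, +9, +11. These grow by +2 each step.
step 5: 25 + 13 → 38
step 6: 38 + 15 → 53
step 7: 53 + 17 → 70

70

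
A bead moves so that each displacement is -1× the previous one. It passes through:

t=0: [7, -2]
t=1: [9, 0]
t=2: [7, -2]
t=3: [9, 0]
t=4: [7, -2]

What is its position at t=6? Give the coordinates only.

The jumps are [+2, +2], [-2, -2], [+2, +2], [-2, -2] — a geometric progression with ratio -1.
step 5: [7, -2] + [+2, +2] → [9, 0]
step 6: [9, 0] + [-2, -2] → [7, -2]

[7, -2]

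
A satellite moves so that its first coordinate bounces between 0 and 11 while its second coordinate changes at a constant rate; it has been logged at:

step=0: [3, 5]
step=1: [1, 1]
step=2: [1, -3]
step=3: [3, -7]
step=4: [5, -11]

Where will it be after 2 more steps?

[9, -19]

The first coordinate reflects between 0 and 11, moving 2 per step.
  step 5: 5 → 7
  step 6: 7 → 9
The second coordinate changes by -4 each step: at step 6 it is -19.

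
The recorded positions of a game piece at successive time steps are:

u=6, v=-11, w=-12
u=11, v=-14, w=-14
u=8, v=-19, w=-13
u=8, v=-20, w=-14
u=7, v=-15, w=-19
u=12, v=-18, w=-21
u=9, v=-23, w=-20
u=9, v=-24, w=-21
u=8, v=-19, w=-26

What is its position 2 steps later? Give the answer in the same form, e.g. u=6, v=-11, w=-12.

u=10, v=-27, w=-27

Differencing gives (+5, -3, -2), (-3, -5, +1), (+0, -1, -1), (-1, +5, -5), (+5, -3, -2), (-3, -5, +1), (+0, -1, -1), (-1, +5, -5). This is the pattern (+5, -3, -2), (-3, -5, +1), (+0, -1, -1), (-1, +5, -5) repeated.
step 9: apply (+5, -3, -2) → u=13, v=-22, w=-28
step 10: apply (-3, -5, +1) → u=10, v=-27, w=-27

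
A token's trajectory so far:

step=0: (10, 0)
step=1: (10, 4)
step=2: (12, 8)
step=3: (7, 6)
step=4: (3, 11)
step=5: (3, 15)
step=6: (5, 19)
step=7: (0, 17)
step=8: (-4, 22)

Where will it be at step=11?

(-7, 28)

Differencing gives (+0, +4), (+2, +4), (-5, -2), (-4, +5), (+0, +4), (+2, +4), (-5, -2), (-4, +5). This is the pattern (+0, +4), (+2, +4), (-5, -2), (-4, +5) repeated.
step 9: apply (+0, +4) → (-4, 26)
step 10: apply (+2, +4) → (-2, 30)
step 11: apply (-5, -2) → (-7, 28)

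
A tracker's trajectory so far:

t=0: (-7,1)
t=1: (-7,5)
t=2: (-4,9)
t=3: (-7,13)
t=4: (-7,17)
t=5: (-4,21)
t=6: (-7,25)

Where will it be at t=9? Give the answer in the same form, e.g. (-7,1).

The first coordinate repeats the cycle [-7, -7, -4] with period 3; step 9 mod 3 = 0, giving -7.
The second coordinate changes by +4 each step, so at step 9 it is 1 + 9·(4) = 37.

(-7,37)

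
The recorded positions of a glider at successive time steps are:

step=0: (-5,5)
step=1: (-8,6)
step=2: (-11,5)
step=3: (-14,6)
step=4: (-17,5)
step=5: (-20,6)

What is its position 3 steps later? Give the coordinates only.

Differencing gives (-3,+1), (-3,-1), (-3,+1), (-3,-1), (-3,+1). This is the pattern (-3,+1), (-3,-1) repeated.
step 6: apply (-3,-1) → (-23,5)
step 7: apply (-3,+1) → (-26,6)
step 8: apply (-3,-1) → (-29,5)

(-29,5)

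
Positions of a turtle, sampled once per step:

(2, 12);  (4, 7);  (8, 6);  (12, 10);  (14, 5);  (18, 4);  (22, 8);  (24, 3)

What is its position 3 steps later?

Step-to-step displacements: (+2, -5), (+4, -1), (+4, +4), (+2, -5), (+4, -1), (+4, +4), (+2, -5) — a repeating cycle of length 3.
step 8: apply (+4, -1) → (28, 2)
step 9: apply (+4, +4) → (32, 6)
step 10: apply (+2, -5) → (34, 1)

(34, 1)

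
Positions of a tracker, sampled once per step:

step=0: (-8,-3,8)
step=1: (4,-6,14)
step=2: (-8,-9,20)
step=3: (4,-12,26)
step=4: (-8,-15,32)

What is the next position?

(4,-18,38)

The first coordinate repeats the cycle [-8, 4] with period 2; step 5 mod 2 = 1, giving 4.
The second coordinate changes by -3 each step, so at step 5 it is -3 + 5·(-3) = -18.
The third coordinate changes by +6 each step, so at step 5 it is 8 + 5·(6) = 38.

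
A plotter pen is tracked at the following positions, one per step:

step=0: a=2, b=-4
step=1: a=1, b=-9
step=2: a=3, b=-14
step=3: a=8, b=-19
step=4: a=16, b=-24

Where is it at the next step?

Successive displacements: (-1,-5), (+2,-5), (+5,-5), (+8,-5) — each changes by (+3,+0).
step 5: a=16, b=-24 + (+11,-5) → a=27, b=-29

a=27, b=-29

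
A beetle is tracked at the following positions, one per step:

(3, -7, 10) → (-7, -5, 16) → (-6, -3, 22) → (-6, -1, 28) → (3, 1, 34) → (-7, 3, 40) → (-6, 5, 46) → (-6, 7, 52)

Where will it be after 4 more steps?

The first coordinate repeats the cycle [3, -7, -6, -6] with period 4; step 11 mod 4 = 3, giving -6.
The second coordinate changes by +2 each step, so at step 11 it is -7 + 11·(2) = 15.
The third coordinate changes by +6 each step, so at step 11 it is 10 + 11·(6) = 76.

(-6, 15, 76)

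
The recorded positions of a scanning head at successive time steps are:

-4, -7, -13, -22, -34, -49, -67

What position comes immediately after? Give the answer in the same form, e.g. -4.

-88

First differences are -3, -6, -9, -12, -15, -18; their common second difference is -3 (constant acceleration).
step 7: -67 − 21 → -88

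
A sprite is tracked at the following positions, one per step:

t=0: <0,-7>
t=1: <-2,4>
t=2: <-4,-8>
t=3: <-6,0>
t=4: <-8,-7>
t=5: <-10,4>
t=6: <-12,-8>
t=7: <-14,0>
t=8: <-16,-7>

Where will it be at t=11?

The first coordinate changes by -2 each step, so at step 11 it is 0 + 11·(-2) = -22.
The second coordinate repeats the cycle [-7, 4, -8, 0] with period 4; step 11 mod 4 = 3, giving 0.

<-22,0>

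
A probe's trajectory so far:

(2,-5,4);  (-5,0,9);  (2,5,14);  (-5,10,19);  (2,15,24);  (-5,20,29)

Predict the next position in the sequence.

(2,25,34)

First: cycles through 2, -5 every 2 steps. Step 6 lands at position 0 of the cycle → 2.
Second: linear, +5 per step → 25 at step 6.
Third: linear, +5 per step → 34 at step 6.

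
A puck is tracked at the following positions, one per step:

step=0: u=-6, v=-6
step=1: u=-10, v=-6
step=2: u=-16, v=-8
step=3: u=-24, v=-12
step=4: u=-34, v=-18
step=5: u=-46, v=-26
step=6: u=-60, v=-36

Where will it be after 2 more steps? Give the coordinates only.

Taking differences between consecutive positions: (-4,+0), (-6,-2), (-8,-4), (-10,-6), (-12,-8), (-14,-10). These grow by (-2,-2) each step.
step 7: u=-60, v=-36 + (-16,-12) → u=-76, v=-48
step 8: u=-76, v=-48 + (-18,-14) → u=-94, v=-62

u=-94, v=-62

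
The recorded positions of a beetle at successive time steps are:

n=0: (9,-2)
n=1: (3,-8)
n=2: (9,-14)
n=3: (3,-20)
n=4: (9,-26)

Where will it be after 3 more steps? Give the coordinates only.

The first coordinate repeats the cycle [9, 3] with period 2; step 7 mod 2 = 1, giving 3.
The second coordinate changes by -6 each step, so at step 7 it is -2 + 7·(-6) = -44.

(3,-44)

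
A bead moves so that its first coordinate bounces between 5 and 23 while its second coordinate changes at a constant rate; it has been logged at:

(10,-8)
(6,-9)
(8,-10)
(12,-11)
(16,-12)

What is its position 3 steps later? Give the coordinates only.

The first coordinate travels 4 per step and bounces off the walls at 5 and 23.
  step 5: 16 → 20
  step 6: 20 → 22
  step 7: 22 → 18
The second coordinate changes by -1 each step: at step 7 it is -15.

(18,-15)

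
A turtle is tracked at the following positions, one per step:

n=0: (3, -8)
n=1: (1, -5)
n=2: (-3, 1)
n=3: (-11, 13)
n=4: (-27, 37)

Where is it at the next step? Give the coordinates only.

Consecutive displacements (-2, +3), (-4, +6), (-8, +12), (-16, +24) scale by a factor of 2 each step.
step 5: (-27, 37) + (-32, +48) → (-59, 85)

(-59, 85)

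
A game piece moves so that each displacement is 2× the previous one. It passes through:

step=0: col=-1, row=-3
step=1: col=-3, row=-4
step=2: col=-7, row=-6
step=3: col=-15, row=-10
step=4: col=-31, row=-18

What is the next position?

Step-to-step displacements: (-2, -1), (-4, -2), (-8, -4), (-16, -8); each is 2× the previous.
step 5: col=-31, row=-18 + (-32, -16) → col=-63, row=-34

col=-63, row=-34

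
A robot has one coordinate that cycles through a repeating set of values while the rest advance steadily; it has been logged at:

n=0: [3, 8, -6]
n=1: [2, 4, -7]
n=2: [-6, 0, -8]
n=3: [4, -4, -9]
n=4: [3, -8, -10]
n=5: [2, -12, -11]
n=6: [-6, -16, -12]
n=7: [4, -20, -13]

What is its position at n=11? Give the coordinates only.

First: cycles through 3, 2, -6, 4 every 4 steps. Step 11 lands at position 3 of the cycle → 4.
Second: linear, -4 per step → -36 at step 11.
Third: linear, -1 per step → -17 at step 11.

[4, -36, -17]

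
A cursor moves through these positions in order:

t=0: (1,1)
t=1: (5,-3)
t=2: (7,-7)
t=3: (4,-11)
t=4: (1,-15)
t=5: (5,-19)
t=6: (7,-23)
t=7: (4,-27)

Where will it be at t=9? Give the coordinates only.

The first coordinate repeats the cycle [1, 5, 7, 4] with period 4; step 9 mod 4 = 1, giving 5.
The second coordinate changes by -4 each step, so at step 9 it is 1 + 9·(-4) = -35.

(5,-35)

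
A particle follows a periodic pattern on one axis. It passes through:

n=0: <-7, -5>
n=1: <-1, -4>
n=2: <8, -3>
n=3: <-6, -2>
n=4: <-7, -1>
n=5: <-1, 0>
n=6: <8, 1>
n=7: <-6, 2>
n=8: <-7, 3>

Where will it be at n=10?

<8, 5>

The first coordinate repeats the cycle [-7, -1, 8, -6] with period 4; step 10 mod 4 = 2, giving 8.
The second coordinate changes by +1 each step, so at step 10 it is -5 + 10·(1) = 5.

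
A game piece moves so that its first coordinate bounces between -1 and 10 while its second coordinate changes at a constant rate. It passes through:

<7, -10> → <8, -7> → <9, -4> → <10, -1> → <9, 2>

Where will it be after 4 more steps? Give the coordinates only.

<5, 14>

The first coordinate travels 1 per step and bounces off the walls at -1 and 10.
  step 5: 9 → 8
  step 6: 8 → 7
  step 7: 7 → 6
  step 8: 6 → 5
The second coordinate changes by +3 each step: at step 8 it is 14.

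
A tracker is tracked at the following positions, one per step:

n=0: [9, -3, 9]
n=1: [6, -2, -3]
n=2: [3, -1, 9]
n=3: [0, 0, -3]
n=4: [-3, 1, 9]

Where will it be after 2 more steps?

[-9, 3, 9]

The first coordinate changes by -3 each step, so at step 6 it is 9 + 6·(-3) = -9.
The second coordinate changes by +1 each step, so at step 6 it is -3 + 6·(1) = 3.
The third coordinate repeats the cycle [9, -3] with period 2; step 6 mod 2 = 0, giving 9.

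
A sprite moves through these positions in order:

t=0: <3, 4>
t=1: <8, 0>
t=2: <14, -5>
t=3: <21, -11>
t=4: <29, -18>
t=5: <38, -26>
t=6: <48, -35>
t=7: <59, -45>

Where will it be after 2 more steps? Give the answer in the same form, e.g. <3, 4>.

First differences are <+5, -4>, <+6, -5>, <+7, -6>, <+8, -7>, <+9, -8>, <+10, -9>, <+11, -10>; their common second difference is <+1, -1> (constant acceleration).
step 8: <59, -45> + <+12, -11> → <71, -56>
step 9: <71, -56> + <+13, -12> → <84, -68>

<84, -68>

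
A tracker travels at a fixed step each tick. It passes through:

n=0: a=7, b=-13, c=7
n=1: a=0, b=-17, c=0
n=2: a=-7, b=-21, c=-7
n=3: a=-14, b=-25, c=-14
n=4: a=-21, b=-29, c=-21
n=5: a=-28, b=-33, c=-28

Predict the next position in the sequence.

The position changes by (-7, -4, -7) every step.
step 6: a=-28, b=-33, c=-28 + (-7, -4, -7) → a=-35, b=-37, c=-35

a=-35, b=-37, c=-35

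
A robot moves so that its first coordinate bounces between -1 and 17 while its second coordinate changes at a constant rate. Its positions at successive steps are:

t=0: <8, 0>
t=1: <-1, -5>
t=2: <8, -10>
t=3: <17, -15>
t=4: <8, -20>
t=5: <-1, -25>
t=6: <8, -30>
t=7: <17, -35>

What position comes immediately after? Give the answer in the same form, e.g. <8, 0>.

The first coordinate reflects between -1 and 17, moving 9 per step.
  step 8: 17 → 8
The second coordinate changes by -5 each step: at step 8 it is -40.

<8, -40>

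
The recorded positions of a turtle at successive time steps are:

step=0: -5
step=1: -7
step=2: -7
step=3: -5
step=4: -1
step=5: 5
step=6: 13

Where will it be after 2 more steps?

35

First differences are -2, +0, +2, +4, +6, +8; their common second difference is +2 (constant acceleration).
step 7: 13 + 10 → 23
step 8: 23 + 12 → 35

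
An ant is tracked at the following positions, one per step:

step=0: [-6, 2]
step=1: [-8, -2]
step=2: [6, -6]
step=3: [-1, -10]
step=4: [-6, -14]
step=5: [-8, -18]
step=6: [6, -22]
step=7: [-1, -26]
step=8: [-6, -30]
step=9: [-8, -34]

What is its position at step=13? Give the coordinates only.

[-8, -50]

The first coordinate repeats the cycle [-6, -8, 6, -1] with period 4; step 13 mod 4 = 1, giving -8.
The second coordinate changes by -4 each step, so at step 13 it is 2 + 13·(-4) = -50.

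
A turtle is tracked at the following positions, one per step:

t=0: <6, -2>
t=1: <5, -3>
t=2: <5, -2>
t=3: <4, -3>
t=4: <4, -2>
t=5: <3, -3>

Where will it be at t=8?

<2, -2>

Differencing gives <-1, -1>, <+0, +1>, <-1, -1>, <+0, +1>, <-1, -1>. This is the pattern <-1, -1>, <+0, +1> repeated.
step 6: apply <+0, +1> → <3, -2>
step 7: apply <-1, -1> → <2, -3>
step 8: apply <+0, +1> → <2, -2>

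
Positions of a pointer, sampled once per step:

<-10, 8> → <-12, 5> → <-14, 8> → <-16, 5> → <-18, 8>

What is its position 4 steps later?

First: linear, -2 per step → -26 at step 8.
Second: cycles through 8, 5 every 2 steps. Step 8 lands at position 0 of the cycle → 8.

<-26, 8>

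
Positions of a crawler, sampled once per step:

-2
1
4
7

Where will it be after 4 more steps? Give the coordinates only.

The position changes by +3 every step.
step 4: 7 + 3 → 10
step 5: 10 + 3 → 13
step 6: 13 + 3 → 16
step 7: 16 + 3 → 19

19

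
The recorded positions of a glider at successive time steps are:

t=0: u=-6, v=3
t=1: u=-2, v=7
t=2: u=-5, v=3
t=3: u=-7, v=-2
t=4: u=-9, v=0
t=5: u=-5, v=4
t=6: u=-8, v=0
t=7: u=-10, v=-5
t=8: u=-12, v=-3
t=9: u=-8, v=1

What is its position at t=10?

Step-to-step displacements: (+4,+4), (-3,-4), (-2,-5), (-2,+2), (+4,+4), (-3,-4), (-2,-5), (-2,+2), (+4,+4) — a repeating cycle of length 4.
step 10: apply (-3,-4) → u=-11, v=-3

u=-11, v=-3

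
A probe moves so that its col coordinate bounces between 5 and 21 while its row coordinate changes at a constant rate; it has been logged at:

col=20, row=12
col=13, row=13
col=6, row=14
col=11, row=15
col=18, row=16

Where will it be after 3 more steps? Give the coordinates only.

col=7, row=19

The col coordinate reflects between 5 and 21, moving 7 per step.
  step 5: 18 → 17
  step 6: 17 → 10
  step 7: 10 → 7
The row coordinate changes by +1 each step: at step 7 it is 19.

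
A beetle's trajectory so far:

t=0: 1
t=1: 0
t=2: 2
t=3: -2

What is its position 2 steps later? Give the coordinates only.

-10

The jumps are -1, +2, -4 — a geometric progression with ratio -2.
step 4: -2 + 8 → 6
step 5: 6 − 16 → -10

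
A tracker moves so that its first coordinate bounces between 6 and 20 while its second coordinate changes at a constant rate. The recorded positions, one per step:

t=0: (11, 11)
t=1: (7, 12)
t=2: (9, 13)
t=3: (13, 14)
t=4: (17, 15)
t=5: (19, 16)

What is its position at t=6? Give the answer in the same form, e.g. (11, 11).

The first coordinate travels 4 per step and bounces off the walls at 6 and 20.
  step 6: 19 → 15
The second coordinate changes by +1 each step: at step 6 it is 17.

(15, 17)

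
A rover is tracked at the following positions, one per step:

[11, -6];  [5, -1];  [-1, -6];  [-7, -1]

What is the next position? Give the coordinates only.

The first coordinate changes by -6 each step, so at step 4 it is 11 + 4·(-6) = -13.
The second coordinate repeats the cycle [-6, -1] with period 2; step 4 mod 2 = 0, giving -6.

[-13, -6]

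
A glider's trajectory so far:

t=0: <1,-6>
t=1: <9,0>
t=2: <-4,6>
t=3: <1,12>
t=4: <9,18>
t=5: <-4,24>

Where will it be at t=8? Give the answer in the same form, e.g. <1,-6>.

First: cycles through 1, 9, -4 every 3 steps. Step 8 lands at position 2 of the cycle → -4.
Second: linear, +6 per step → 42 at step 8.

<-4,42>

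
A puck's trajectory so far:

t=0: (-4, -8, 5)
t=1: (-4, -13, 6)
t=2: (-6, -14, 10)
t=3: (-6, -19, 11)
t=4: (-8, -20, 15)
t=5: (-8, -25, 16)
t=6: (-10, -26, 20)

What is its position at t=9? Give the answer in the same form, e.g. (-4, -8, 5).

Step-to-step displacements: (+0, -5, +1), (-2, -1, +4), (+0, -5, +1), (-2, -1, +4), (+0, -5, +1), (-2, -1, +4) — a repeating cycle of length 2.
step 7: apply (+0, -5, +1) → (-10, -31, 21)
step 8: apply (-2, -1, +4) → (-12, -32, 25)
step 9: apply (+0, -5, +1) → (-12, -37, 26)

(-12, -37, 26)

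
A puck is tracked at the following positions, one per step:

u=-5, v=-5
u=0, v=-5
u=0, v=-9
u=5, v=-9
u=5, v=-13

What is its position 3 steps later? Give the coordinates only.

u=15, v=-17

The moves between consecutive positions are (+5, +0), (+0, -4), (+5, +0), (+0, -4); they repeat the 2-cycle [(+5, +0), (+0, -4)].
step 5: apply (+5, +0) → u=10, v=-13
step 6: apply (+0, -4) → u=10, v=-17
step 7: apply (+5, +0) → u=15, v=-17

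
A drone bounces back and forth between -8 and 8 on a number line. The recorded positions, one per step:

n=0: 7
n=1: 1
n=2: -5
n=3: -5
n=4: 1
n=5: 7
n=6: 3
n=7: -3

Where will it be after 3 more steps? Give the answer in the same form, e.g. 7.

The value travels 6 per step and bounces off the walls at -8 and 8.
  step 8: -3 → -7
  step 9: -7 → -1
  step 10: -1 → 5

5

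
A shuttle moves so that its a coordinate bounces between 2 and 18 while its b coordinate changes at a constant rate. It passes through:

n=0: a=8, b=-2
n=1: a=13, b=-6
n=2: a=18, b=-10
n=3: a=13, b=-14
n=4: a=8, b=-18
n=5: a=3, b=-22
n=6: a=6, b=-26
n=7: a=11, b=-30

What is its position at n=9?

The a coordinate reflects between 2 and 18, moving 5 per step.
  step 8: 11 → 16
  step 9: 16 → 15
The b coordinate changes by -4 each step: at step 9 it is -38.

a=15, b=-38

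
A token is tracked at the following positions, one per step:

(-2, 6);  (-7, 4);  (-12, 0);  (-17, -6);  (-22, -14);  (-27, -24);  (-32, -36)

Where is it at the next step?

(-37, -50)

Successive displacements: (-5, -2), (-5, -4), (-5, -6), (-5, -8), (-5, -10), (-5, -12) — each changes by (+0, -2).
step 7: (-32, -36) + (-5, -14) → (-37, -50)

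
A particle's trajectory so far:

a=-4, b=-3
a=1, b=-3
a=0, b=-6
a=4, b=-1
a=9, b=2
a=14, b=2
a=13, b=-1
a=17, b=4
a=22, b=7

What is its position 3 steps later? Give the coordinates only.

The moves between consecutive positions are (+5, +0), (-1, -3), (+4, +5), (+5, +3), (+5, +0), (-1, -3), (+4, +5), (+5, +3); they repeat the 4-cycle [(+5, +0), (-1, -3), (+4, +5), (+5, +3)].
step 9: apply (+5, +0) → a=27, b=7
step 10: apply (-1, -3) → a=26, b=4
step 11: apply (+4, +5) → a=30, b=9

a=30, b=9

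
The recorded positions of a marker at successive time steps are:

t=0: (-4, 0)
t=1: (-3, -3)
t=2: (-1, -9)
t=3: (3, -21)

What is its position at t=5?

(27, -93)

Consecutive displacements (+1, -3), (+2, -6), (+4, -12) scale by a factor of 2 each step.
step 4: (3, -21) + (+8, -24) → (11, -45)
step 5: (11, -45) + (+16, -48) → (27, -93)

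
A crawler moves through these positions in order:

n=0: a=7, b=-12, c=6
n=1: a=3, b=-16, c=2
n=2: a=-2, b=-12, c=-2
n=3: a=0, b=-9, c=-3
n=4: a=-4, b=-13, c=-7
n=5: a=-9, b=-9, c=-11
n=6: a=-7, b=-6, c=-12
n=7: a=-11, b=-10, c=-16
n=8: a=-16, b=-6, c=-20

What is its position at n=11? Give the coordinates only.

a=-23, b=-3, c=-29

Differencing gives (-4,-4,-4), (-5,+4,-4), (+2,+3,-1), (-4,-4,-4), (-5,+4,-4), (+2,+3,-1), (-4,-4,-4), (-5,+4,-4). This is the pattern (-4,-4,-4), (-5,+4,-4), (+2,+3,-1) repeated.
step 9: apply (+2,+3,-1) → a=-14, b=-3, c=-21
step 10: apply (-4,-4,-4) → a=-18, b=-7, c=-25
step 11: apply (-5,+4,-4) → a=-23, b=-3, c=-29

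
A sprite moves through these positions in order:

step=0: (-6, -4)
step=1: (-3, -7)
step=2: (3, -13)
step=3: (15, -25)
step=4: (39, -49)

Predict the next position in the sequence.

(87, -97)

Step-to-step displacements: (+3, -3), (+6, -6), (+12, -12), (+24, -24); each is 2× the previous.
step 5: (39, -49) + (+48, -48) → (87, -97)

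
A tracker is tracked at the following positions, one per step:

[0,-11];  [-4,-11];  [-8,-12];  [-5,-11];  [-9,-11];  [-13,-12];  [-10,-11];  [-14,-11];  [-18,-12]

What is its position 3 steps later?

The moves between consecutive positions are [-4,+0], [-4,-1], [+3,+1], [-4,+0], [-4,-1], [+3,+1], [-4,+0], [-4,-1]; they repeat the 3-cycle [[-4,+0], [-4,-1], [+3,+1]].
step 9: apply [+3,+1] → [-15,-11]
step 10: apply [-4,+0] → [-19,-11]
step 11: apply [-4,-1] → [-23,-12]

[-23,-12]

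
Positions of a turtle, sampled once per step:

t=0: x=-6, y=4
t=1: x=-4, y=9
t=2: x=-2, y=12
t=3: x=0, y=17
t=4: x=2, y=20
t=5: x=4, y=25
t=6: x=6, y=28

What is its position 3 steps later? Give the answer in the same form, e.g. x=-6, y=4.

Differencing gives (+2,+5), (+2,+3), (+2,+5), (+2,+3), (+2,+5), (+2,+3). This is the pattern (+2,+5), (+2,+3) repeated.
step 7: apply (+2,+5) → x=8, y=33
step 8: apply (+2,+3) → x=10, y=36
step 9: apply (+2,+5) → x=12, y=41

x=12, y=41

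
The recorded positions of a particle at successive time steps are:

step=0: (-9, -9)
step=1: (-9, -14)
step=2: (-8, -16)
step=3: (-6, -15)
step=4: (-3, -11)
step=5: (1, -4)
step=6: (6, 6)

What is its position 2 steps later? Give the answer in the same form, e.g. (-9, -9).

Taking differences between consecutive positions: (+0, -5), (+1, -2), (+2, +1), (+3, +4), (+4, +7), (+5, +10). These grow by (+1, +3) each step.
step 7: (6, 6) + (+6, +13) → (12, 19)
step 8: (12, 19) + (+7, +16) → (19, 35)

(19, 35)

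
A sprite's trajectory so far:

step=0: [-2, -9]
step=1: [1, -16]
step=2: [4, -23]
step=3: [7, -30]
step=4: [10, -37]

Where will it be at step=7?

[19, -58]

The position changes by [+3, -7] every step.
step 5: [10, -37] + [+3, -7] → [13, -44]
step 6: [13, -44] + [+3, -7] → [16, -51]
step 7: [16, -51] + [+3, -7] → [19, -58]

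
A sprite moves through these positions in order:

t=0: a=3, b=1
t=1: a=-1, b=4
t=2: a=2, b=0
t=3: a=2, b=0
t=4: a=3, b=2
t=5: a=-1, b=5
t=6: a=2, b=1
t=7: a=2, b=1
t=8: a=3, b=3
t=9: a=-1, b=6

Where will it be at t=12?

a=3, b=4

Step-to-step displacements: (-4, +3), (+3, -4), (+0, +0), (+1, +2), (-4, +3), (+3, -4), (+0, +0), (+1, +2), (-4, +3) — a repeating cycle of length 4.
step 10: apply (+3, -4) → a=2, b=2
step 11: apply (+0, +0) → a=2, b=2
step 12: apply (+1, +2) → a=3, b=4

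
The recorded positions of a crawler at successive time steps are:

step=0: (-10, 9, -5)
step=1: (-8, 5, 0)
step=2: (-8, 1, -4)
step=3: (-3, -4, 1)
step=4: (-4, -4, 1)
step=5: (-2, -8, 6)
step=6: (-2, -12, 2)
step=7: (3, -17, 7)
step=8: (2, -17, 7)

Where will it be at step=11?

(9, -30, 13)

Step-to-step displacements: (+2, -4, +5), (+0, -4, -4), (+5, -5, +5), (-1, +0, +0), (+2, -4, +5), (+0, -4, -4), (+5, -5, +5), (-1, +0, +0) — a repeating cycle of length 4.
step 9: apply (+2, -4, +5) → (4, -21, 12)
step 10: apply (+0, -4, -4) → (4, -25, 8)
step 11: apply (+5, -5, +5) → (9, -30, 13)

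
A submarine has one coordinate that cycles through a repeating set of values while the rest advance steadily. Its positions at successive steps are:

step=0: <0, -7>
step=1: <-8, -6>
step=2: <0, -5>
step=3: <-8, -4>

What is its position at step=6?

First: cycles through 0, -8 every 2 steps. Step 6 lands at position 0 of the cycle → 0.
Second: linear, +1 per step → -1 at step 6.

<0, -1>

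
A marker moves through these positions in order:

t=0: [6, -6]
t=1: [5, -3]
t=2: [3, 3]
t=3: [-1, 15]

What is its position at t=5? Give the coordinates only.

The jumps are [-1, +3], [-2, +6], [-4, +12] — a geometric progression with ratio 2.
step 4: [-1, 15] + [-8, +24] → [-9, 39]
step 5: [-9, 39] + [-16, +48] → [-25, 87]

[-25, 87]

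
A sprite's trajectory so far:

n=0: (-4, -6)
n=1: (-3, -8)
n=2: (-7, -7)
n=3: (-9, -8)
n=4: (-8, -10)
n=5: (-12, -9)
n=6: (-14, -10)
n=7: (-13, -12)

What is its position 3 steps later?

Step-to-step displacements: (+1, -2), (-4, +1), (-2, -1), (+1, -2), (-4, +1), (-2, -1), (+1, -2) — a repeating cycle of length 3.
step 8: apply (-4, +1) → (-17, -11)
step 9: apply (-2, -1) → (-19, -12)
step 10: apply (+1, -2) → (-18, -14)

(-18, -14)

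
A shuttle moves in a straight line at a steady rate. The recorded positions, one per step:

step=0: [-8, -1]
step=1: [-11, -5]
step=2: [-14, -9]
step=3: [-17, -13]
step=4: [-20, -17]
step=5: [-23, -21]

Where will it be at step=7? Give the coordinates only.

Each step adds [-3, -4] to the position.
step 6: [-23, -21] + [-3, -4] → [-26, -25]
step 7: [-26, -25] + [-3, -4] → [-29, -29]

[-29, -29]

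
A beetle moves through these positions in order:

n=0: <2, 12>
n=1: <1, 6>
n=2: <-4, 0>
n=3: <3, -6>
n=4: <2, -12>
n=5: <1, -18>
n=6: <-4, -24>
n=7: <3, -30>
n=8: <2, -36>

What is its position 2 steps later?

<-4, -48>

First: cycles through 2, 1, -4, 3 every 4 steps. Step 10 lands at position 2 of the cycle → -4.
Second: linear, -6 per step → -48 at step 10.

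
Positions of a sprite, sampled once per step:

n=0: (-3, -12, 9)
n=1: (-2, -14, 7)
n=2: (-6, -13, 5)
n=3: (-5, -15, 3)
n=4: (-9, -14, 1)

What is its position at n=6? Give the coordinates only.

Differencing gives (+1, -2, -2), (-4, +1, -2), (+1, -2, -2), (-4, +1, -2). This is the pattern (+1, -2, -2), (-4, +1, -2) repeated.
step 5: apply (+1, -2, -2) → (-8, -16, -1)
step 6: apply (-4, +1, -2) → (-12, -15, -3)

(-12, -15, -3)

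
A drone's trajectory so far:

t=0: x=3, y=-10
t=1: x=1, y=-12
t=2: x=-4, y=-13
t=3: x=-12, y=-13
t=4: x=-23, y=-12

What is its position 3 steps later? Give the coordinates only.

Successive displacements: (-2, -2), (-5, -1), (-8, +0), (-11, +1) — each changes by (-3, +1).
step 5: x=-23, y=-12 + (-14, +2) → x=-37, y=-10
step 6: x=-37, y=-10 + (-17, +3) → x=-54, y=-7
step 7: x=-54, y=-7 + (-20, +4) → x=-74, y=-3

x=-74, y=-3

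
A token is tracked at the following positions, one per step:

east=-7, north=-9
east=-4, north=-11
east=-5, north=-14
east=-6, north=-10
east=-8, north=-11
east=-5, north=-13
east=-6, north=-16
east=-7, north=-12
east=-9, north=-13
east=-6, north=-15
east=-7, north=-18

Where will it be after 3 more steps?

Differencing gives (+3, -2), (-1, -3), (-1, +4), (-2, -1), (+3, -2), (-1, -3), (-1, +4), (-2, -1), (+3, -2), (-1, -3). This is the pattern (+3, -2), (-1, -3), (-1, +4), (-2, -1) repeated.
step 11: apply (-1, +4) → east=-8, north=-14
step 12: apply (-2, -1) → east=-10, north=-15
step 13: apply (+3, -2) → east=-7, north=-17

east=-7, north=-17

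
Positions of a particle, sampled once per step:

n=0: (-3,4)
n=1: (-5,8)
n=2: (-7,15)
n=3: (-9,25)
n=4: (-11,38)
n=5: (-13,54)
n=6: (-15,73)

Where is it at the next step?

Taking differences between consecutive positions: (-2,+4), (-2,+7), (-2,+10), (-2,+13), (-2,+16), (-2,+19). These grow by (+0,+3) each step.
step 7: (-15,73) + (-2,+22) → (-17,95)

(-17,95)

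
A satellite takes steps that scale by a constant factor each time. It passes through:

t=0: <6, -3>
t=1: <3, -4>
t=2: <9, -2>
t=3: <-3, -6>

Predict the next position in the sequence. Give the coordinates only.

Step-to-step displacements: <-3, -1>, <+6, +2>, <-12, -4>; each is -2× the previous.
step 4: <-3, -6> + <+24, +8> → <21, 2>

<21, 2>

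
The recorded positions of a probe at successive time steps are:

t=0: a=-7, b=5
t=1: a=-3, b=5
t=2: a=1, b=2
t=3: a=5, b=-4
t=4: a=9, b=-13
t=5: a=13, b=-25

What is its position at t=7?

Taking differences between consecutive positions: (+4, +0), (+4, -3), (+4, -6), (+4, -9), (+4, -12). These grow by (+0, -3) each step.
step 6: a=13, b=-25 + (+4, -15) → a=17, b=-40
step 7: a=17, b=-40 + (+4, -18) → a=21, b=-58

a=21, b=-58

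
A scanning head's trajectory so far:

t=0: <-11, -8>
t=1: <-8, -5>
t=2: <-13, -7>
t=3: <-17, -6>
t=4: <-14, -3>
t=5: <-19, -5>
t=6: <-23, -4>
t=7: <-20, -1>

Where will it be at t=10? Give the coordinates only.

<-26, 1>

Step-to-step displacements: <+3, +3>, <-5, -2>, <-4, +1>, <+3, +3>, <-5, -2>, <-4, +1>, <+3, +3> — a repeating cycle of length 3.
step 8: apply <-5, -2> → <-25, -3>
step 9: apply <-4, +1> → <-29, -2>
step 10: apply <+3, +3> → <-26, 1>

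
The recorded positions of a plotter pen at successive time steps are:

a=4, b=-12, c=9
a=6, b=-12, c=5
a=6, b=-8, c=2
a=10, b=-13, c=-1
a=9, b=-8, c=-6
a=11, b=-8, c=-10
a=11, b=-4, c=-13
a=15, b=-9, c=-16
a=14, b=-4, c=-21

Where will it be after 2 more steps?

Step-to-step displacements: (+2, +0, -4), (+0, +4, -3), (+4, -5, -3), (-1, +5, -5), (+2, +0, -4), (+0, +4, -3), (+4, -5, -3), (-1, +5, -5) — a repeating cycle of length 4.
step 9: apply (+2, +0, -4) → a=16, b=-4, c=-25
step 10: apply (+0, +4, -3) → a=16, b=0, c=-28

a=16, b=0, c=-28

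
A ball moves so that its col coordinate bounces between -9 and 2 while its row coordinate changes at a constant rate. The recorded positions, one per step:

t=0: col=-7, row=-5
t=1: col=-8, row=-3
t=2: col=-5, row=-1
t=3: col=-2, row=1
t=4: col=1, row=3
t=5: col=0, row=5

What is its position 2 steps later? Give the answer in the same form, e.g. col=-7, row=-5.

The col coordinate travels 3 per step and bounces off the walls at -9 and 2.
  step 6: 0 → -3
  step 7: -3 → -6
The row coordinate changes by +2 each step: at step 7 it is 9.

col=-6, row=9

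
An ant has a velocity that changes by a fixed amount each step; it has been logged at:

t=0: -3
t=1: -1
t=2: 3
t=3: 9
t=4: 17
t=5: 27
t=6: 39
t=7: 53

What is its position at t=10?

Successive displacements: +2, +4, +6, +8, +10, +12, +14 — each changes by +2.
step 8: 53 + 16 → 69
step 9: 69 + 18 → 87
step 10: 87 + 20 → 107

107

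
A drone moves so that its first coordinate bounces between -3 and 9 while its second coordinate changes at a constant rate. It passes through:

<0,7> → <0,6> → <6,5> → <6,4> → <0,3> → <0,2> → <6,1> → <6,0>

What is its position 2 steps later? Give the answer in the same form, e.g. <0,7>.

The first coordinate travels 6 per step and bounces off the walls at -3 and 9.
  step 8: 6 → 0
  step 9: 0 → 0
The second coordinate changes by -1 each step: at step 9 it is -2.

<0,-2>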